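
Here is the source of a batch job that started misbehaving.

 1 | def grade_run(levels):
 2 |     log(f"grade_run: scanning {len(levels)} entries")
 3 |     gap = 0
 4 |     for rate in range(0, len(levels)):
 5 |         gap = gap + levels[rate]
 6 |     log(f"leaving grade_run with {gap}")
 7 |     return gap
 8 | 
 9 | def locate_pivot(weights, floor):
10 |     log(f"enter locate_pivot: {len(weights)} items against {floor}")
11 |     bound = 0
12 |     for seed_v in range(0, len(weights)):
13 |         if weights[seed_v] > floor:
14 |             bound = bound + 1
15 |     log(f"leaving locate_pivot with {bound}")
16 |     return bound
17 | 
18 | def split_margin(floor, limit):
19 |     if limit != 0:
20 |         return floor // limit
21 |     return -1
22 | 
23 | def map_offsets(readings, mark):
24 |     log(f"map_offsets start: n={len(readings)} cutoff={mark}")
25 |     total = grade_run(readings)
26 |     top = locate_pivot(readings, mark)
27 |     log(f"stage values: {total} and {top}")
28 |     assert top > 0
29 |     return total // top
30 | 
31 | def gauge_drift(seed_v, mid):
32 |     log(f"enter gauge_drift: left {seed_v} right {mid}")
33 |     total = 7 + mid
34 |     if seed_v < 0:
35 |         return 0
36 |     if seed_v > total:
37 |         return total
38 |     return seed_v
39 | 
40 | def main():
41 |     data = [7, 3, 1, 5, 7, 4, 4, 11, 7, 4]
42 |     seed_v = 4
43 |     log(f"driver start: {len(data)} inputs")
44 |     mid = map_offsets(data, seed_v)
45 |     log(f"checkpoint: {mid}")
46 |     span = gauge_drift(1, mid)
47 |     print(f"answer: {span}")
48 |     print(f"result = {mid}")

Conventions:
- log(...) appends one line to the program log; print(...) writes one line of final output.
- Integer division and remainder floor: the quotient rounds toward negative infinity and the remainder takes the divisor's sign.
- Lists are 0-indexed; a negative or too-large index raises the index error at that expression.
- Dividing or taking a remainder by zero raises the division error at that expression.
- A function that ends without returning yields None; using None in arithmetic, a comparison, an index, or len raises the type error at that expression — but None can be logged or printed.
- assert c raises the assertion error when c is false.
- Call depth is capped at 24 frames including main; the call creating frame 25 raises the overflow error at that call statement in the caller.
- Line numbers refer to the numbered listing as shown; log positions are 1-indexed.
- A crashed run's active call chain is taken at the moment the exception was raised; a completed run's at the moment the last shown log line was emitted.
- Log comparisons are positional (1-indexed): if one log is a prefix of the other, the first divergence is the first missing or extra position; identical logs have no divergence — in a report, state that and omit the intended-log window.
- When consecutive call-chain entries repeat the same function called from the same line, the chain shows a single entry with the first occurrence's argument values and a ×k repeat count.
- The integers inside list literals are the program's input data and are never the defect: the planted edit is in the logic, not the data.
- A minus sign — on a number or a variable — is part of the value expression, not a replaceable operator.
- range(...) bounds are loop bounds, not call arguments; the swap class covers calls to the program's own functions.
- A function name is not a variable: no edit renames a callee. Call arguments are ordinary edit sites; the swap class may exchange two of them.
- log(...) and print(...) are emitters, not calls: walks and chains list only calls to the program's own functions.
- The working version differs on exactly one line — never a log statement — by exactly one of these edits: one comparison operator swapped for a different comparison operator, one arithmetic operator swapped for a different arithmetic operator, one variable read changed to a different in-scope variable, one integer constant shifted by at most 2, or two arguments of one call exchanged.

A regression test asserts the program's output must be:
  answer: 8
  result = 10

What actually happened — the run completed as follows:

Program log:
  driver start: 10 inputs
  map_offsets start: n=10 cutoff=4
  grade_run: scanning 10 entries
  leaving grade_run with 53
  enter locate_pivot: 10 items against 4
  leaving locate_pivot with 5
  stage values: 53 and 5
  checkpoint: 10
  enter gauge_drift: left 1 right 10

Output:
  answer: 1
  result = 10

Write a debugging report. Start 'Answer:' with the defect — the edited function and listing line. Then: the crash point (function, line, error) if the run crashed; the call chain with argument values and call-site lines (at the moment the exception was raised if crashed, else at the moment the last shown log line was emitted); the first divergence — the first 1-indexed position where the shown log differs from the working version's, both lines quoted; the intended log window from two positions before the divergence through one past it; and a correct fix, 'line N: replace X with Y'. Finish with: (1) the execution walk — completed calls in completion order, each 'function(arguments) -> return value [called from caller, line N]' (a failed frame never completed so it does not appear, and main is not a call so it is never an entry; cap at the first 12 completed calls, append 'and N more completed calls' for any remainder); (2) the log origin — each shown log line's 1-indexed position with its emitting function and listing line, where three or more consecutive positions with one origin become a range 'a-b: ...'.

Answer: the defect is in main at line 46.
Key observation: Log line 9 is where behavior first shows: 'enter gauge_drift: left 1 right 10' appears instead of 'enter gauge_drift: left 10 right 1'.
Call chain: main -> gauge_drift(1, 10) (called at line 46).
First divergence: position 9 — the shown line 'enter gauge_drift: left 1 right 10' should read 'enter gauge_drift: left 10 right 1'.
Intended log window:
  7: stage values: 53 and 5
  8: checkpoint: 10
  9: enter gauge_drift: left 10 right 1
Execution walk:
  grade_run([7, 3, 1, 5, 7, 4, 4, 11, 7, 4]) -> 53  [called from map_offsets, line 25]
  locate_pivot([7, 3, 1, 5, 7, 4, 4, 11, 7, 4], 4) -> 5  [called from map_offsets, line 26]
  map_offsets([7, 3, 1, 5, 7, 4, 4, 11, 7, 4], 4) -> 10  [called from main, line 44]
  gauge_drift(1, 10) -> 1  [called from main, line 46]
Origin of each log line:
  1: logged in main at line 43
  2: logged in map_offsets at line 24
  3: logged in grade_run at line 2
  4: logged in grade_run at line 6
  5: logged in locate_pivot at line 10
  6: logged in locate_pivot at line 15
  7: logged in map_offsets at line 27
  8: logged in main at line 45
  9: logged in gauge_drift at line 32
A correct fix: line 46: replace `gauge_drift(1, mid)` with `gauge_drift(mid, 1)`.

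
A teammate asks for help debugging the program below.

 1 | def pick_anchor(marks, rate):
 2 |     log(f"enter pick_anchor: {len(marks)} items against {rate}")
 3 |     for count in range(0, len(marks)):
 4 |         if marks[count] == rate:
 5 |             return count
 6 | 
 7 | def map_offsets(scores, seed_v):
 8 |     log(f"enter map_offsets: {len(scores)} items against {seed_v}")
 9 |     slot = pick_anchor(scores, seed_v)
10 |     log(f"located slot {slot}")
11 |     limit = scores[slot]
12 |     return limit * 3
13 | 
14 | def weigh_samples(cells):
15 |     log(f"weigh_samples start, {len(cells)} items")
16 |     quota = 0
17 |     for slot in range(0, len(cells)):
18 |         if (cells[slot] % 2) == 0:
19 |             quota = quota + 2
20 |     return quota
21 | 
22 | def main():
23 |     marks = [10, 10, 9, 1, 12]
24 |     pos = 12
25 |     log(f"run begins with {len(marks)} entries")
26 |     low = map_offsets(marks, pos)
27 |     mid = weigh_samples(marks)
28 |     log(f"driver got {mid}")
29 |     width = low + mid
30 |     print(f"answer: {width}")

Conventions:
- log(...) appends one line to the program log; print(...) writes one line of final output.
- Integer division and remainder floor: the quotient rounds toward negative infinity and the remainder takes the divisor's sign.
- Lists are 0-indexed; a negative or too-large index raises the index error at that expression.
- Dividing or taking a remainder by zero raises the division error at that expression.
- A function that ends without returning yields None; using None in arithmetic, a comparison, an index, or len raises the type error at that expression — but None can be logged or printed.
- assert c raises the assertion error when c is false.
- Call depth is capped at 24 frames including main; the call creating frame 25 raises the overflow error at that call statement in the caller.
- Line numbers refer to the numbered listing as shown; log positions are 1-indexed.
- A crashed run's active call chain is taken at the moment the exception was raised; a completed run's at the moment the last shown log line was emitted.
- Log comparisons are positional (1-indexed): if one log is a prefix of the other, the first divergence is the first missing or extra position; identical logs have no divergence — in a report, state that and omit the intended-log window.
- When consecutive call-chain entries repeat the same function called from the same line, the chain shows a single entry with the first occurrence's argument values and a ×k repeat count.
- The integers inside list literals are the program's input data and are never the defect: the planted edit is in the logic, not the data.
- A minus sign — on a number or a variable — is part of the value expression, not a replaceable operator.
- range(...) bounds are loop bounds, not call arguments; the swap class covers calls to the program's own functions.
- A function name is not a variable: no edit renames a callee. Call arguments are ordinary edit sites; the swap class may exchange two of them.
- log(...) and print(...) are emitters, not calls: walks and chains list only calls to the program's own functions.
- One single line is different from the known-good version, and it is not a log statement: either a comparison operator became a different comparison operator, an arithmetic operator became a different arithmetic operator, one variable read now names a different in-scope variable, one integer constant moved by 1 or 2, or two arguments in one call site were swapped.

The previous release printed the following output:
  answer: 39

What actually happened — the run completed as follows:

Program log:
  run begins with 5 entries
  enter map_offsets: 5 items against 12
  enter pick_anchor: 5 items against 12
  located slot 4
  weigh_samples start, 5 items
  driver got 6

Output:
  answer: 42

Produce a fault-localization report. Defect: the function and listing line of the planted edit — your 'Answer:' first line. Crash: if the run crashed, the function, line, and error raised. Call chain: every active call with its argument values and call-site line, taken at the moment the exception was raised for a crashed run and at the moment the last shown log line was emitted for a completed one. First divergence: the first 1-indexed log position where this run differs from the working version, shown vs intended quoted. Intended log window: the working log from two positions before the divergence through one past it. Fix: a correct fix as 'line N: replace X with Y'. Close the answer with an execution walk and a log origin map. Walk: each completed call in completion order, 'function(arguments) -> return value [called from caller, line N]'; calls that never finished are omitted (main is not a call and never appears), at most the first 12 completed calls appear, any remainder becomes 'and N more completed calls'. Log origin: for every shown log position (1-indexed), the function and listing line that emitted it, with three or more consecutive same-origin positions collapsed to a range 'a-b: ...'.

Answer: the defect is in weigh_samples at line 19.
The tell: At log position 6 the runs split — shown 'driver got 6', but the working version logs 'driver got 3'.
Call chain: main.
First divergence: position 6; shown 'driver got 6' vs intended 'driver got 3'.
Intended log window:
  4: located slot 4
  5: weigh_samples start, 5 items
  6: driver got 3
Execution walk:
  pick_anchor([10, 10, 9, 1, 12], 12) -> 4  [called from map_offsets, line 9]
  map_offsets([10, 10, 9, 1, 12], 12) -> 36  [called from main, line 26]
  weigh_samples([10, 10, 9, 1, 12]) -> 6  [called from main, line 27]
Log origin:
  1: from main, line 25
  2: from map_offsets, line 8
  3: from pick_anchor, line 2
  4: from map_offsets, line 10
  5: from weigh_samples, line 15
  6: from main, line 28
A correct fix: line 19: replace `2` with `1`.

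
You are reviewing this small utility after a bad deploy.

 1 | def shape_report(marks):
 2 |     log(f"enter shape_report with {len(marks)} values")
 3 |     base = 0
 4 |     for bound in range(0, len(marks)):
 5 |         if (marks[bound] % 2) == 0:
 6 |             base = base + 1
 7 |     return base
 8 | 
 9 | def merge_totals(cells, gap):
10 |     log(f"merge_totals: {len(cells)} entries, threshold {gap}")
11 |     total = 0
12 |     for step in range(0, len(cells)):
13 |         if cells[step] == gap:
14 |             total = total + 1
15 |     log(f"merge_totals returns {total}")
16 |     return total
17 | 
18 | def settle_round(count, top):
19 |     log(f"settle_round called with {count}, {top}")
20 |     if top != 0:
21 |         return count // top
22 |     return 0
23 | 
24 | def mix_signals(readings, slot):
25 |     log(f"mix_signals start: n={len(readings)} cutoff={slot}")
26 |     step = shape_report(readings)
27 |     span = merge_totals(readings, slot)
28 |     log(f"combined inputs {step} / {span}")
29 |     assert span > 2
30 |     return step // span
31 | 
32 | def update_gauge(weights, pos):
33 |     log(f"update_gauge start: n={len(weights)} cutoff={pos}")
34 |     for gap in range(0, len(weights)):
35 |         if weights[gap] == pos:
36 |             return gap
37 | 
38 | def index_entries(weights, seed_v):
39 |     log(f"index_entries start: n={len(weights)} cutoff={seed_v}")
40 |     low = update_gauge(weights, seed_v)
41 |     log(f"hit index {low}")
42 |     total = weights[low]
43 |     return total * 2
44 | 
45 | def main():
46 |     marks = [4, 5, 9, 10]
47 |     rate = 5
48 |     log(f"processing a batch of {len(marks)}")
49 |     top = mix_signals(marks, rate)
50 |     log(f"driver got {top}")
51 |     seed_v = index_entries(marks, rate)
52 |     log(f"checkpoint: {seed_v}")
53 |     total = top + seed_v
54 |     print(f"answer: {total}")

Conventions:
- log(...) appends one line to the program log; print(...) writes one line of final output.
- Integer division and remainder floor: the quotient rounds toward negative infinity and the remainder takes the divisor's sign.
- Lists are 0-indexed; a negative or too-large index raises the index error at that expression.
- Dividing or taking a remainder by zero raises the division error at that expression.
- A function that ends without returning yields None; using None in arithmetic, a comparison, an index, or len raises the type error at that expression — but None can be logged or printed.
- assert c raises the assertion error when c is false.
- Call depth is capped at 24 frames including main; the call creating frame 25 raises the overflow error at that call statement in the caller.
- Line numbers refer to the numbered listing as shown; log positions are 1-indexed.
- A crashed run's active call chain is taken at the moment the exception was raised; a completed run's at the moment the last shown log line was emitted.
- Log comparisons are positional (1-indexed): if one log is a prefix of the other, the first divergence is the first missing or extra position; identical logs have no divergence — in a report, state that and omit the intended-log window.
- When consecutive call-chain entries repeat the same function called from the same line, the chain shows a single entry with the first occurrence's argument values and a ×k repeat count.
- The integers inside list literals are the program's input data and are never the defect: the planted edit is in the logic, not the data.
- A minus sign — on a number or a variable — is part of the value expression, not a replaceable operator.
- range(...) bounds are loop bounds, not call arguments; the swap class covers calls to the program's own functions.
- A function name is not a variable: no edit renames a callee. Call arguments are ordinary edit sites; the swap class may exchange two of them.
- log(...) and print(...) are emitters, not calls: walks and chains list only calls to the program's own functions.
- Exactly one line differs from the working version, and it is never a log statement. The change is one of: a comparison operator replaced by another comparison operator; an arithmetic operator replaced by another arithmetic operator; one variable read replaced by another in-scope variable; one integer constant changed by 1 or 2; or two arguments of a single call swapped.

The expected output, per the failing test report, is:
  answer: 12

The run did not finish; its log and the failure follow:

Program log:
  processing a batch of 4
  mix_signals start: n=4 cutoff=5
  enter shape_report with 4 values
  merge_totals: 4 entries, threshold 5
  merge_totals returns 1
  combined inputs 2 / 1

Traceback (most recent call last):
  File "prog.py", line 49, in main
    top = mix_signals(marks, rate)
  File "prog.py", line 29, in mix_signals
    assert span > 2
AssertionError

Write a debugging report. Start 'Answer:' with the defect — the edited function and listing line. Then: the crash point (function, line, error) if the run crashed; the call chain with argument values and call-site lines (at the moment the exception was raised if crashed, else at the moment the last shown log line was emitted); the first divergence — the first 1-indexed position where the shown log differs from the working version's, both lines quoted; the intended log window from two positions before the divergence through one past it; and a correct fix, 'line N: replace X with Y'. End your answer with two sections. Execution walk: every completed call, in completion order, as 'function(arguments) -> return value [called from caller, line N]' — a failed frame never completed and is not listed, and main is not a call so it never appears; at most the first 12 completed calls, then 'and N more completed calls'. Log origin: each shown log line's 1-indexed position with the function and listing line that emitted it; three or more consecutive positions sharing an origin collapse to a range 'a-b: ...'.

Answer: the defect is in mix_signals at line 29.
Core observation: After 6 matching log lines the faulty run goes silent, while the working version continues with 'driver got 2'.
Crash: mix_signals, line 29, AssertionError.
Call chain: main -> mix_signals([4, 5, 9, 10], 5) (called at line 49).
First divergence: position 7; the shown log stops at 6 lines while the working version next logs 'driver got 2'.
Intended log window:
  5: merge_totals returns 1
  6: combined inputs 2 / 1
  7: driver got 2
  8: index_entries start: n=4 cutoff=5
Execution walk:
  shape_report([4, 5, 9, 10]) -> 2  [called from mix_signals, line 26]
  merge_totals([4, 5, 9, 10], 5) -> 1  [called from mix_signals, line 27]
Log origins:
  1 — main, line 48
  2 — mix_signals, line 25
  3 — shape_report, line 2
  4 — merge_totals, line 10
  5 — merge_totals, line 15
  6 — mix_signals, line 28
A correct fix: line 29: replace `2` with `0`.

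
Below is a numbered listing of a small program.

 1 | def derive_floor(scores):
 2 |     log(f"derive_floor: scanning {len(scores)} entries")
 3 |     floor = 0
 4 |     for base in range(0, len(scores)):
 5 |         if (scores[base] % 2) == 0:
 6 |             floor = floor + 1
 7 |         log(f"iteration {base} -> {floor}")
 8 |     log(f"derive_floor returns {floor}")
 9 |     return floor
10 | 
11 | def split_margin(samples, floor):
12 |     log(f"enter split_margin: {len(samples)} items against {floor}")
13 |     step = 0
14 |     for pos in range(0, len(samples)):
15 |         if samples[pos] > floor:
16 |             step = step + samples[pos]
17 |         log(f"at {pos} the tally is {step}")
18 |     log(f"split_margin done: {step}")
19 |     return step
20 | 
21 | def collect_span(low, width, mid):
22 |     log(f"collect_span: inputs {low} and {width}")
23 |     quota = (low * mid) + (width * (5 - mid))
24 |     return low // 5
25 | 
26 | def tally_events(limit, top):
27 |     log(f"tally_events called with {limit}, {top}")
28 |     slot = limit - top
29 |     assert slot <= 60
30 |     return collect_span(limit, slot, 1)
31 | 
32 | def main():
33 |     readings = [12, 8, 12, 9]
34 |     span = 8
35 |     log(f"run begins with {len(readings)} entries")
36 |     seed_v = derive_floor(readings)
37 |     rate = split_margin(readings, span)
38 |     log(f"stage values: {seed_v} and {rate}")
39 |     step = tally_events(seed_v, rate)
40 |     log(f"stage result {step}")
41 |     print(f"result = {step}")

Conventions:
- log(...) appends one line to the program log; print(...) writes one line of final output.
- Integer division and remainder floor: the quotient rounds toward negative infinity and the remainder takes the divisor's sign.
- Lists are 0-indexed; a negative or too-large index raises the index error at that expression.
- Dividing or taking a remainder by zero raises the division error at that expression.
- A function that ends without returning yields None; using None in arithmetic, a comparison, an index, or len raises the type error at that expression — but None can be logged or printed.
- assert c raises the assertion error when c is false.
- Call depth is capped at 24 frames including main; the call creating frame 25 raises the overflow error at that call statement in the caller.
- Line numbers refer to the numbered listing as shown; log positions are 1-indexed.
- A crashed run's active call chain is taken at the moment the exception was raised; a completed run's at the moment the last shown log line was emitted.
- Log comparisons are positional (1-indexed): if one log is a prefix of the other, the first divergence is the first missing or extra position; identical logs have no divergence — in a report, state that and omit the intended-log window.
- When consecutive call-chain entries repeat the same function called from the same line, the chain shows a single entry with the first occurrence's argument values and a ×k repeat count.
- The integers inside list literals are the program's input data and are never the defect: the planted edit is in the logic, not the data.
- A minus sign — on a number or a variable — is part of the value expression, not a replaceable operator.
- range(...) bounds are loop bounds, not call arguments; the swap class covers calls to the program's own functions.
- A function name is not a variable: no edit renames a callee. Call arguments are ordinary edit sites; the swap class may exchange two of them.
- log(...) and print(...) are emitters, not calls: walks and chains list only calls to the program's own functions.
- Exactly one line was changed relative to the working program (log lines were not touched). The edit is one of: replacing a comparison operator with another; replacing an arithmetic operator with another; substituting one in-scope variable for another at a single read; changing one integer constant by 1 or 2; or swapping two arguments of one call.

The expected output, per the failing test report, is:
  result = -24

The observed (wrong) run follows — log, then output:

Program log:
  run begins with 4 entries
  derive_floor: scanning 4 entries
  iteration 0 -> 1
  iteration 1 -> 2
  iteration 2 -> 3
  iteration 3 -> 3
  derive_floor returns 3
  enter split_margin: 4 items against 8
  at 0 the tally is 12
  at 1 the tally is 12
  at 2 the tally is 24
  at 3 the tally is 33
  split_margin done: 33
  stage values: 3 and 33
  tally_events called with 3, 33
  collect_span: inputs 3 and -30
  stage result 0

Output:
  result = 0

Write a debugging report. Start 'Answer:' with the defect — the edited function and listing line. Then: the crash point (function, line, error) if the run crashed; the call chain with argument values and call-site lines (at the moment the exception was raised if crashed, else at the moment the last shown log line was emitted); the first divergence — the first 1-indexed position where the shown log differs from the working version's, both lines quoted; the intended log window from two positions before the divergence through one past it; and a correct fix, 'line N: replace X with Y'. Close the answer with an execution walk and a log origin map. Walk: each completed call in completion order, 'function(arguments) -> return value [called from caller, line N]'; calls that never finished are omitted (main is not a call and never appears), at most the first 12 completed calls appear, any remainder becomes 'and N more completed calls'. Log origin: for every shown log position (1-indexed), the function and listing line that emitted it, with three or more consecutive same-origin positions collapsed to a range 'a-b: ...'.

Answer: the defect is in collect_span at line 24.
Key observation: Log line 17 is where behavior first shows: 'stage result 0' appears instead of 'stage result -24'.
Call chain: main.
First divergence: position 17 — shown 'stage result 0', intended 'stage result -24'.
Intended log window:
  15: tally_events called with 3, 33
  16: collect_span: inputs 3 and -30
  17: stage result -24
Execution walk:
  derive_floor([12, 8, 12, 9]) -> 3  [called from main, line 36]
  split_margin([12, 8, 12, 9], 8) -> 33  [called from main, line 37]
  collect_span(3, -30, 1) -> 0  [called from tally_events, line 30]
  tally_events(3, 33) -> 0  [called from main, line 39]
Log line origins:
  1: logged in main at line 35
  2: logged in derive_floor at line 2
  3-6: logged in derive_floor at line 7
  7: logged in derive_floor at line 8
  8: logged in split_margin at line 12
  9-12: logged in split_margin at line 17
  13: logged in split_margin at line 18
  14: logged in main at line 38
  15: logged in tally_events at line 27
  16: logged in collect_span at line 22
  17: logged in main at line 40
A correct fix: line 24: replace `low` with `quota`.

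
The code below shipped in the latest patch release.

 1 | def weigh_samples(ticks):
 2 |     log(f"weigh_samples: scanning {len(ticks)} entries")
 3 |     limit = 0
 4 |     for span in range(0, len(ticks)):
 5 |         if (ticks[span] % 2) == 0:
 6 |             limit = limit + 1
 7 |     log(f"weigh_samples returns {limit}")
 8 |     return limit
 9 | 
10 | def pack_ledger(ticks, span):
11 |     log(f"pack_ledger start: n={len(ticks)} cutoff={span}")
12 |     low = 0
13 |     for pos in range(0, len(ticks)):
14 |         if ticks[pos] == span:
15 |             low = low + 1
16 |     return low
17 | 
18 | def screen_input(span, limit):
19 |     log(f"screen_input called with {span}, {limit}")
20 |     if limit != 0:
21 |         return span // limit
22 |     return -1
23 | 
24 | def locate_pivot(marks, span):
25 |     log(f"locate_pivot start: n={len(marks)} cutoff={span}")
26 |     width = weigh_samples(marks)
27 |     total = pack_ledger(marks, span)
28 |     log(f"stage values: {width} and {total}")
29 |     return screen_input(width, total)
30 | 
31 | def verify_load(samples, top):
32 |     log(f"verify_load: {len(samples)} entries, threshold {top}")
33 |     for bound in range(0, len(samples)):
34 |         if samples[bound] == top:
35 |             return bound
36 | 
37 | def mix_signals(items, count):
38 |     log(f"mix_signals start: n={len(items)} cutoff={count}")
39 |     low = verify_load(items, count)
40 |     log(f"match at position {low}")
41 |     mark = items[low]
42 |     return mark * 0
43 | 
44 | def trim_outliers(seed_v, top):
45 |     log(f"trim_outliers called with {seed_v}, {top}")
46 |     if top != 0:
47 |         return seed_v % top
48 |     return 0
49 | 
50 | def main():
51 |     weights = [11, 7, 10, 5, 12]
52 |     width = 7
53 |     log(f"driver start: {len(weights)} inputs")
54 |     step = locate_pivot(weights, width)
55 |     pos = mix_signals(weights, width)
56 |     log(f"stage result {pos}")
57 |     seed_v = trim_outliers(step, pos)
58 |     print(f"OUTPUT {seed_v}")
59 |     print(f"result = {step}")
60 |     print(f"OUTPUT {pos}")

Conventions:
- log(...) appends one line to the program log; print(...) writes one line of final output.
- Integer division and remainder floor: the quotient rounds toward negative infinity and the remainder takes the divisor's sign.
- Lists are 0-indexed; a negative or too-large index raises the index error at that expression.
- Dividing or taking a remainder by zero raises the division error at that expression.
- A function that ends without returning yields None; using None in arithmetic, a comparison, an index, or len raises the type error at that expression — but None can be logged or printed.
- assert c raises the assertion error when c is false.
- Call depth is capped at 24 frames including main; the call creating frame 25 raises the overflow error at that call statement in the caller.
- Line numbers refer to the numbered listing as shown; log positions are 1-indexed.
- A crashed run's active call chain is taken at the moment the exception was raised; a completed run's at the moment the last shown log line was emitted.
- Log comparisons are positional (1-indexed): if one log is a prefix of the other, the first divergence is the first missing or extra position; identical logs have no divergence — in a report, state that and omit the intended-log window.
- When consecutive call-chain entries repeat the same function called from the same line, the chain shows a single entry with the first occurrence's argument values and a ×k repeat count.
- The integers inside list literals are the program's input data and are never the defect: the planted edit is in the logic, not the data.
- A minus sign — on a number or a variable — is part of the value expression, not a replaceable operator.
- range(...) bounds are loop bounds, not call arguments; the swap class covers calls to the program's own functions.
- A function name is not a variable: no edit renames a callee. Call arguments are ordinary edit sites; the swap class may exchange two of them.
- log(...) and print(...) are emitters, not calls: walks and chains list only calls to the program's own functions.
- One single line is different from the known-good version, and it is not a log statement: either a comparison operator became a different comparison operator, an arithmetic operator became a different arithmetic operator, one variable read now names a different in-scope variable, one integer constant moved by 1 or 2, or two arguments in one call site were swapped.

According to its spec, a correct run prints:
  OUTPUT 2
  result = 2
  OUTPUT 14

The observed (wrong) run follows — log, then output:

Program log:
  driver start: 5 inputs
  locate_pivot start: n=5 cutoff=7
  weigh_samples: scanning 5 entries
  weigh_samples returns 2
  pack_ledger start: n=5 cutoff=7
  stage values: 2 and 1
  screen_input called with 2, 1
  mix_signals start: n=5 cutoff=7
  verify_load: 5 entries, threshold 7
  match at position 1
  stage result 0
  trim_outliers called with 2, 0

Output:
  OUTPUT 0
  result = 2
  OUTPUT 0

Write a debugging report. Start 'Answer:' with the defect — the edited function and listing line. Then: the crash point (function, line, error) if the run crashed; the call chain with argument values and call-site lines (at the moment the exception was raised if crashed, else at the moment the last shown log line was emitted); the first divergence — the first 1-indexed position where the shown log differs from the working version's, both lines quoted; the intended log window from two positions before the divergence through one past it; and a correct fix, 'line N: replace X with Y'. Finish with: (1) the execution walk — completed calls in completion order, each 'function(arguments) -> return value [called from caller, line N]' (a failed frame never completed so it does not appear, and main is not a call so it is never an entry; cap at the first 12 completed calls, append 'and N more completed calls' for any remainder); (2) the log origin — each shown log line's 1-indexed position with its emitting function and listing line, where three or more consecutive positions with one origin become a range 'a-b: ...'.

Answer: the defect is in mix_signals at line 42.
Key fact: The log first diverges at position 11: the faulty run prints 'stage result 0' where the working version prints 'stage result 14'.
Call chain: main -> trim_outliers(2, 0) (called at line 57).
First divergence: position 11; shown 'stage result 0' vs intended 'stage result 14'.
Intended log window:
  9: verify_load: 5 entries, threshold 7
  10: match at position 1
  11: stage result 14
  12: trim_outliers called with 2, 14
Execution walk:
  weigh_samples([11, 7, 10, 5, 12]) -> 2  [called from locate_pivot, line 26]
  pack_ledger([11, 7, 10, 5, 12], 7) -> 1  [called from locate_pivot, line 27]
  screen_input(2, 1) -> 2  [called from locate_pivot, line 29]
  locate_pivot([11, 7, 10, 5, 12], 7) -> 2  [called from main, line 54]
  verify_load([11, 7, 10, 5, 12], 7) -> 1  [called from mix_signals, line 39]
  mix_signals([11, 7, 10, 5, 12], 7) -> 0  [called from main, line 55]
  trim_outliers(2, 0) -> 0  [called from main, line 57]
Origin of each log line:
  1 — main, line 53
  2 — locate_pivot, line 25
  3 — weigh_samples, line 2
  4 — weigh_samples, line 7
  5 — pack_ledger, line 11
  6 — locate_pivot, line 28
  7 — screen_input, line 19
  8 — mix_signals, line 38
  9 — verify_load, line 32
  10 — mix_signals, line 40
  11 — main, line 56
  12 — trim_outliers, line 45
A correct fix: line 42: replace `0` with `2`.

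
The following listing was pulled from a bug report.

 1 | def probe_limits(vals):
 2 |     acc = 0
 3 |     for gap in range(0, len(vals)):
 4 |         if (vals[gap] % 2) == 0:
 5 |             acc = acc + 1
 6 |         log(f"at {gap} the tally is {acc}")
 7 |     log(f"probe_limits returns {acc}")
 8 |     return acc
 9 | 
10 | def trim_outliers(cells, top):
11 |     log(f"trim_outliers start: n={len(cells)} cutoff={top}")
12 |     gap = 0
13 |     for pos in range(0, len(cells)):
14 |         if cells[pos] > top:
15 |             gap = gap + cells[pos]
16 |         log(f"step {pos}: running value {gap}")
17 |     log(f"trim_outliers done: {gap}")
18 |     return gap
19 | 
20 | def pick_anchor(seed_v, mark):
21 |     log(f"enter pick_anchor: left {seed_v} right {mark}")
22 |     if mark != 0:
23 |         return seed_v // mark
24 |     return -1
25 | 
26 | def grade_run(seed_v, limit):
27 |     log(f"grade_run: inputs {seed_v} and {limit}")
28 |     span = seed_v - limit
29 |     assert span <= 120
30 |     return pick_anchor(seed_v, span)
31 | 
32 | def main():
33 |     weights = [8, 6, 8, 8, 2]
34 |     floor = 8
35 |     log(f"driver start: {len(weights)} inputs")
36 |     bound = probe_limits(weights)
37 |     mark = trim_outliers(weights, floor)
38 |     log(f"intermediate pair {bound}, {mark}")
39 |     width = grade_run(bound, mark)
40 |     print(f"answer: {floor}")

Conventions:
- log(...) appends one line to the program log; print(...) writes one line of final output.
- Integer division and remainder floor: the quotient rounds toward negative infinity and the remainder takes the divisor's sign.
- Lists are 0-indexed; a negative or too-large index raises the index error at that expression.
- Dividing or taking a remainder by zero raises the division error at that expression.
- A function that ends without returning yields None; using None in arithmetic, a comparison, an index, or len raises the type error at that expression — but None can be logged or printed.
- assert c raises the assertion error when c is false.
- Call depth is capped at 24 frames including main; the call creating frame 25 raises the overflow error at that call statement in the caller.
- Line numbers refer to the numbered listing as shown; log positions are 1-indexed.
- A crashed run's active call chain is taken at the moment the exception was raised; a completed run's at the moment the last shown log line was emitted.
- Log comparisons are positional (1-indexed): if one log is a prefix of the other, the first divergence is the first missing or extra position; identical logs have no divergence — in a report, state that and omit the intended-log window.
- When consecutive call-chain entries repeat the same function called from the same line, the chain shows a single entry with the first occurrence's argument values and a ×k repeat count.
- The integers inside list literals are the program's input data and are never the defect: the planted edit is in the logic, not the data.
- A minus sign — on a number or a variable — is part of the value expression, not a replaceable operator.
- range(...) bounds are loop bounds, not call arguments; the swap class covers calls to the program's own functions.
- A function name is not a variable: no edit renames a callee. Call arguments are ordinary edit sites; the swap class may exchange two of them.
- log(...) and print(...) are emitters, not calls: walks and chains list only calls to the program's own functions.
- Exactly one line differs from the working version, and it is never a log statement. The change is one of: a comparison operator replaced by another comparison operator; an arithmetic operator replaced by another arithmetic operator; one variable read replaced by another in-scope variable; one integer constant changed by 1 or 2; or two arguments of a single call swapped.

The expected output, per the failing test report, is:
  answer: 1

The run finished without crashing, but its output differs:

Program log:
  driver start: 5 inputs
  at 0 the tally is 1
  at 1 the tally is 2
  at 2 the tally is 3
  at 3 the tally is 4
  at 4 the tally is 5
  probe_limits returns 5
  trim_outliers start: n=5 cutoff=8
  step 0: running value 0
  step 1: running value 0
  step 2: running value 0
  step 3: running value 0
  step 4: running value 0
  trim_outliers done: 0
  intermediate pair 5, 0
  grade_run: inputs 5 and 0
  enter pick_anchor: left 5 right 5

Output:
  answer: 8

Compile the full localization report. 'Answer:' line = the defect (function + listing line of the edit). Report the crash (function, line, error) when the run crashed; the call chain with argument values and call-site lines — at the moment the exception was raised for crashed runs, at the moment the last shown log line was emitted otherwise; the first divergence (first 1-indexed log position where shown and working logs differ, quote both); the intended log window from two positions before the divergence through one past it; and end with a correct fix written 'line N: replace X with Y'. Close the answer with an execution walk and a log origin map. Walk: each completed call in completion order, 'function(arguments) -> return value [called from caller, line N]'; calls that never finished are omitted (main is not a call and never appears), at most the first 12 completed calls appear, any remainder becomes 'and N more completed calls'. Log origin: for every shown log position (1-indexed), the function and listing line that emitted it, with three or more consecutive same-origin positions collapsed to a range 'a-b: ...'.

Answer: the defect is in main at line 40.
Key observation: The logs agree in full; only the final output differs.
Call chain: main -> grade_run(5, 0) (called at line 39) -> pick_anchor(5, 5) (called at line 30).
First divergence: none — the logs agree in full.
Execution walk:
  probe_limits([8, 6, 8, 8, 2]) -> 5  [called from main, line 36]
  trim_outliers([8, 6, 8, 8, 2], 8) -> 0  [called from main, line 37]
  pick_anchor(5, 5) -> 1  [called from grade_run, line 30]
  grade_run(5, 0) -> 1  [called from main, line 39]
Log origins:
  1: from main, line 35
  2-6: from probe_limits, line 6
  7: from probe_limits, line 7
  8: from trim_outliers, line 11
  9-13: from trim_outliers, line 16
  14: from trim_outliers, line 17
  15: from main, line 38
  16: from grade_run, line 27
  17: from pick_anchor, line 21
A correct fix: line 40: replace `floor` with `width`.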